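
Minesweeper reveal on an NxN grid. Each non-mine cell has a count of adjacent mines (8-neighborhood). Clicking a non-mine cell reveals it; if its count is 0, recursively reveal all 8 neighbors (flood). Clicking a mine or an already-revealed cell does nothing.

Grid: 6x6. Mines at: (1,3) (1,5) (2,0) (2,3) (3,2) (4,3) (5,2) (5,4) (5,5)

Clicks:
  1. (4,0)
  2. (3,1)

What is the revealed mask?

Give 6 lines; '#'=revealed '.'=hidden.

Answer: ......
......
......
##....
##....
##....

Derivation:
Click 1 (4,0) count=0: revealed 6 new [(3,0) (3,1) (4,0) (4,1) (5,0) (5,1)] -> total=6
Click 2 (3,1) count=2: revealed 0 new [(none)] -> total=6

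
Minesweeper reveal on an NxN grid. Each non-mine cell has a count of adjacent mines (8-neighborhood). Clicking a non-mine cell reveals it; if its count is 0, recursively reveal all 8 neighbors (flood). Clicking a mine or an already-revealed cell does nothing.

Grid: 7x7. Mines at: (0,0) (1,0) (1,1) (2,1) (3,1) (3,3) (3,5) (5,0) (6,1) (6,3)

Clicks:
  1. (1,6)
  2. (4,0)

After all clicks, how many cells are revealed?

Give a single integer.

Answer: 16

Derivation:
Click 1 (1,6) count=0: revealed 15 new [(0,2) (0,3) (0,4) (0,5) (0,6) (1,2) (1,3) (1,4) (1,5) (1,6) (2,2) (2,3) (2,4) (2,5) (2,6)] -> total=15
Click 2 (4,0) count=2: revealed 1 new [(4,0)] -> total=16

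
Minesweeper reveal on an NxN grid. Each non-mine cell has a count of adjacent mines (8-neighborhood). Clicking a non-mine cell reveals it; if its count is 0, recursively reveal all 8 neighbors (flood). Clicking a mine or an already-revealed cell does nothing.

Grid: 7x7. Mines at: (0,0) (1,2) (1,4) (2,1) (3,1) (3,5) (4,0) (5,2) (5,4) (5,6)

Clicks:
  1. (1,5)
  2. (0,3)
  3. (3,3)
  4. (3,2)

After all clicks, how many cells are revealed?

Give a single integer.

Answer: 11

Derivation:
Click 1 (1,5) count=1: revealed 1 new [(1,5)] -> total=1
Click 2 (0,3) count=2: revealed 1 new [(0,3)] -> total=2
Click 3 (3,3) count=0: revealed 9 new [(2,2) (2,3) (2,4) (3,2) (3,3) (3,4) (4,2) (4,3) (4,4)] -> total=11
Click 4 (3,2) count=2: revealed 0 new [(none)] -> total=11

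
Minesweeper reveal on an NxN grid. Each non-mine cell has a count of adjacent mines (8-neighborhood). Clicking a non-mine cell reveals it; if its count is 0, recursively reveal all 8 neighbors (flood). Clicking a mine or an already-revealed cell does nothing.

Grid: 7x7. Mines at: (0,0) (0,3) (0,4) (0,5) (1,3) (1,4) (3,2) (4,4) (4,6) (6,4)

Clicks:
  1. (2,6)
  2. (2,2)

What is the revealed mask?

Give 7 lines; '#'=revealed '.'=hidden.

Answer: .......
.....##
..#..##
.....##
.......
.......
.......

Derivation:
Click 1 (2,6) count=0: revealed 6 new [(1,5) (1,6) (2,5) (2,6) (3,5) (3,6)] -> total=6
Click 2 (2,2) count=2: revealed 1 new [(2,2)] -> total=7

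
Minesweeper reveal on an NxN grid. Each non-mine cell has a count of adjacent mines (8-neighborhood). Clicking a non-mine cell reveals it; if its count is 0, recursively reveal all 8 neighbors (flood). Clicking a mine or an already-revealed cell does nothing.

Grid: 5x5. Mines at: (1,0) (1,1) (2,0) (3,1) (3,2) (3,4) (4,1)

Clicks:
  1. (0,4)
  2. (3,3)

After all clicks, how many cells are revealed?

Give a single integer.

Click 1 (0,4) count=0: revealed 9 new [(0,2) (0,3) (0,4) (1,2) (1,3) (1,4) (2,2) (2,3) (2,4)] -> total=9
Click 2 (3,3) count=2: revealed 1 new [(3,3)] -> total=10

Answer: 10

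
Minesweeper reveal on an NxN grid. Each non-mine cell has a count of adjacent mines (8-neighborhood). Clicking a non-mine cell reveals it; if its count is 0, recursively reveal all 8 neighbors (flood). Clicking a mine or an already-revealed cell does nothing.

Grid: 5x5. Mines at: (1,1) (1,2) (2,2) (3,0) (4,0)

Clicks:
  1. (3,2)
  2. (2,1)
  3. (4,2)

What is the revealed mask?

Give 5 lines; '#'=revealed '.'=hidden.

Answer: ...##
...##
.#.##
.####
.####

Derivation:
Click 1 (3,2) count=1: revealed 1 new [(3,2)] -> total=1
Click 2 (2,1) count=4: revealed 1 new [(2,1)] -> total=2
Click 3 (4,2) count=0: revealed 13 new [(0,3) (0,4) (1,3) (1,4) (2,3) (2,4) (3,1) (3,3) (3,4) (4,1) (4,2) (4,3) (4,4)] -> total=15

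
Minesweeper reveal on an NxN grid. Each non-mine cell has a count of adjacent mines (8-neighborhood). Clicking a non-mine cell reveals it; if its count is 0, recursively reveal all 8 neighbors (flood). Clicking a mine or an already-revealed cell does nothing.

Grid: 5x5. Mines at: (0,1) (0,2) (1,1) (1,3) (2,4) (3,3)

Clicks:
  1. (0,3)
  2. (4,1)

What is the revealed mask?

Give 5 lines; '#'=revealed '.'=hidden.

Answer: ...#.
.....
###..
###..
###..

Derivation:
Click 1 (0,3) count=2: revealed 1 new [(0,3)] -> total=1
Click 2 (4,1) count=0: revealed 9 new [(2,0) (2,1) (2,2) (3,0) (3,1) (3,2) (4,0) (4,1) (4,2)] -> total=10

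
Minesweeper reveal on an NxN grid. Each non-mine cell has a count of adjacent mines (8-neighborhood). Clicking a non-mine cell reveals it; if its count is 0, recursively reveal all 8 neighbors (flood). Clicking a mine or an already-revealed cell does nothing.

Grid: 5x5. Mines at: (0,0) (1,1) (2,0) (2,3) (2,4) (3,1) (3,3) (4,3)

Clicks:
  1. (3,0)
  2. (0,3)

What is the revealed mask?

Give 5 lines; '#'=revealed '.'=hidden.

Answer: ..###
..###
.....
#....
.....

Derivation:
Click 1 (3,0) count=2: revealed 1 new [(3,0)] -> total=1
Click 2 (0,3) count=0: revealed 6 new [(0,2) (0,3) (0,4) (1,2) (1,3) (1,4)] -> total=7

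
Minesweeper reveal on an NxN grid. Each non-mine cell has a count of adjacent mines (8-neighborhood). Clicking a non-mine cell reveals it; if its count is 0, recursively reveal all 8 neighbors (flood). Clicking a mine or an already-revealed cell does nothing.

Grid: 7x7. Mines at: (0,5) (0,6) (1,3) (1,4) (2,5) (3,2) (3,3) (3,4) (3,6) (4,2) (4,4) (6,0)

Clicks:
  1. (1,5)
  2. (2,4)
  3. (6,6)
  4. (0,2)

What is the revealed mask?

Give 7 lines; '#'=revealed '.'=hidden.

Click 1 (1,5) count=4: revealed 1 new [(1,5)] -> total=1
Click 2 (2,4) count=5: revealed 1 new [(2,4)] -> total=2
Click 3 (6,6) count=0: revealed 14 new [(4,5) (4,6) (5,1) (5,2) (5,3) (5,4) (5,5) (5,6) (6,1) (6,2) (6,3) (6,4) (6,5) (6,6)] -> total=16
Click 4 (0,2) count=1: revealed 1 new [(0,2)] -> total=17

Answer: ..#....
.....#.
....#..
.......
.....##
.######
.######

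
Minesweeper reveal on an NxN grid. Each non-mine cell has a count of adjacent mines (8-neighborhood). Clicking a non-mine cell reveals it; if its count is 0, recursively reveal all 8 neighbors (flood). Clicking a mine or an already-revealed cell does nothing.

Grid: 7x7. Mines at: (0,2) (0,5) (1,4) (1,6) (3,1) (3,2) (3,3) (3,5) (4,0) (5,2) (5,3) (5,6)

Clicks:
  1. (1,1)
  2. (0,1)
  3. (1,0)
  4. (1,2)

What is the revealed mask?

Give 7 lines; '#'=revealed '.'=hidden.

Click 1 (1,1) count=1: revealed 1 new [(1,1)] -> total=1
Click 2 (0,1) count=1: revealed 1 new [(0,1)] -> total=2
Click 3 (1,0) count=0: revealed 4 new [(0,0) (1,0) (2,0) (2,1)] -> total=6
Click 4 (1,2) count=1: revealed 1 new [(1,2)] -> total=7

Answer: ##.....
###....
##.....
.......
.......
.......
.......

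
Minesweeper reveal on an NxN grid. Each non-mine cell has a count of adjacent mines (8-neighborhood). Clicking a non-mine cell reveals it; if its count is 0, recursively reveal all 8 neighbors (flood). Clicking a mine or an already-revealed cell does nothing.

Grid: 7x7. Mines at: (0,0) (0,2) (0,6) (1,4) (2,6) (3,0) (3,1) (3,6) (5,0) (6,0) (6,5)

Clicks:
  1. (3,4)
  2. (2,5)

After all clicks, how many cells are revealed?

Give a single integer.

Click 1 (3,4) count=0: revealed 22 new [(2,2) (2,3) (2,4) (2,5) (3,2) (3,3) (3,4) (3,5) (4,1) (4,2) (4,3) (4,4) (4,5) (5,1) (5,2) (5,3) (5,4) (5,5) (6,1) (6,2) (6,3) (6,4)] -> total=22
Click 2 (2,5) count=3: revealed 0 new [(none)] -> total=22

Answer: 22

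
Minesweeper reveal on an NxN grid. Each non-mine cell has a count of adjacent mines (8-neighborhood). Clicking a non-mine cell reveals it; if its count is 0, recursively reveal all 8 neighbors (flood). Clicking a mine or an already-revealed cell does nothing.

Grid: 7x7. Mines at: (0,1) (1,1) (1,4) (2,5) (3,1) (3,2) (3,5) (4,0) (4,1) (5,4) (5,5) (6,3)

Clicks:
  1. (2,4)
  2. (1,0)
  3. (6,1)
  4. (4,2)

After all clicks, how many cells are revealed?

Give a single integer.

Click 1 (2,4) count=3: revealed 1 new [(2,4)] -> total=1
Click 2 (1,0) count=2: revealed 1 new [(1,0)] -> total=2
Click 3 (6,1) count=0: revealed 6 new [(5,0) (5,1) (5,2) (6,0) (6,1) (6,2)] -> total=8
Click 4 (4,2) count=3: revealed 1 new [(4,2)] -> total=9

Answer: 9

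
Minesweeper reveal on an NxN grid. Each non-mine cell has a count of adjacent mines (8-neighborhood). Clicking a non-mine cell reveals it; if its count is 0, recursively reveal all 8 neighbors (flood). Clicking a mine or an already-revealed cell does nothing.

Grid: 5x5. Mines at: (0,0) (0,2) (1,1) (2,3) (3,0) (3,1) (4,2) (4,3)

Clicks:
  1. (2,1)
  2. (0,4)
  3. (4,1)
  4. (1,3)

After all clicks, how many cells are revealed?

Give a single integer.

Answer: 6

Derivation:
Click 1 (2,1) count=3: revealed 1 new [(2,1)] -> total=1
Click 2 (0,4) count=0: revealed 4 new [(0,3) (0,4) (1,3) (1,4)] -> total=5
Click 3 (4,1) count=3: revealed 1 new [(4,1)] -> total=6
Click 4 (1,3) count=2: revealed 0 new [(none)] -> total=6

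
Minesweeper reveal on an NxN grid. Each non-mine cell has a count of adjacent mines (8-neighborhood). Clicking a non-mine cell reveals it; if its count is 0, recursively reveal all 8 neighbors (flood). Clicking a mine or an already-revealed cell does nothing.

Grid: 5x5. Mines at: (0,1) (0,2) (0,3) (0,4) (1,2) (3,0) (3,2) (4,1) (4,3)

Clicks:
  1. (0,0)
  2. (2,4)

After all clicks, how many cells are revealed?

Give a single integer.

Click 1 (0,0) count=1: revealed 1 new [(0,0)] -> total=1
Click 2 (2,4) count=0: revealed 6 new [(1,3) (1,4) (2,3) (2,4) (3,3) (3,4)] -> total=7

Answer: 7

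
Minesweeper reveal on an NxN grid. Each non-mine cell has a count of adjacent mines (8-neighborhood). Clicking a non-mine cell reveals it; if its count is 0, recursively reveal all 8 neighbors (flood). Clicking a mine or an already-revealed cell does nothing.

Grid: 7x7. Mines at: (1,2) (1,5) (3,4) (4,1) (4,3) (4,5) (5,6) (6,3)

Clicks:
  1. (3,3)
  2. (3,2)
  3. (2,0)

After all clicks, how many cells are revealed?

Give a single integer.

Answer: 10

Derivation:
Click 1 (3,3) count=2: revealed 1 new [(3,3)] -> total=1
Click 2 (3,2) count=2: revealed 1 new [(3,2)] -> total=2
Click 3 (2,0) count=0: revealed 8 new [(0,0) (0,1) (1,0) (1,1) (2,0) (2,1) (3,0) (3,1)] -> total=10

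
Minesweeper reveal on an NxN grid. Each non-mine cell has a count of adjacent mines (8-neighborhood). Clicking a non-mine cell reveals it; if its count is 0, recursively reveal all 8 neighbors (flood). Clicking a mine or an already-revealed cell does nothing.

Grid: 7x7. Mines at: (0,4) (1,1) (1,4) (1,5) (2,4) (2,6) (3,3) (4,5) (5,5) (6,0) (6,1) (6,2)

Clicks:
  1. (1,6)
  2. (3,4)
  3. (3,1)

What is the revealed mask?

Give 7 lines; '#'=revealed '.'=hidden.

Click 1 (1,6) count=2: revealed 1 new [(1,6)] -> total=1
Click 2 (3,4) count=3: revealed 1 new [(3,4)] -> total=2
Click 3 (3,1) count=0: revealed 12 new [(2,0) (2,1) (2,2) (3,0) (3,1) (3,2) (4,0) (4,1) (4,2) (5,0) (5,1) (5,2)] -> total=14

Answer: .......
......#
###....
###.#..
###....
###....
.......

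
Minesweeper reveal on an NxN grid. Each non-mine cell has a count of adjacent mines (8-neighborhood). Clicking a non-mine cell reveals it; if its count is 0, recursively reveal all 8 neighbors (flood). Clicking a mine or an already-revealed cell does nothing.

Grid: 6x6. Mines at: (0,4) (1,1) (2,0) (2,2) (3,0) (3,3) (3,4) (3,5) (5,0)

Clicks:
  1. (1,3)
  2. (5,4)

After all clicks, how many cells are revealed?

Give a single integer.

Click 1 (1,3) count=2: revealed 1 new [(1,3)] -> total=1
Click 2 (5,4) count=0: revealed 10 new [(4,1) (4,2) (4,3) (4,4) (4,5) (5,1) (5,2) (5,3) (5,4) (5,5)] -> total=11

Answer: 11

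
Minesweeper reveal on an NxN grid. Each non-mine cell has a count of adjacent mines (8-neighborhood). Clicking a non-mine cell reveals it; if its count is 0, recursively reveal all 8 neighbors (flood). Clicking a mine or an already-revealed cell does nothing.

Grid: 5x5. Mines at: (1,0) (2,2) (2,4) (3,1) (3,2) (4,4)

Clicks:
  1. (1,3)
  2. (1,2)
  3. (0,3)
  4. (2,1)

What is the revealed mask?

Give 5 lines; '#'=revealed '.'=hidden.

Click 1 (1,3) count=2: revealed 1 new [(1,3)] -> total=1
Click 2 (1,2) count=1: revealed 1 new [(1,2)] -> total=2
Click 3 (0,3) count=0: revealed 6 new [(0,1) (0,2) (0,3) (0,4) (1,1) (1,4)] -> total=8
Click 4 (2,1) count=4: revealed 1 new [(2,1)] -> total=9

Answer: .####
.####
.#...
.....
.....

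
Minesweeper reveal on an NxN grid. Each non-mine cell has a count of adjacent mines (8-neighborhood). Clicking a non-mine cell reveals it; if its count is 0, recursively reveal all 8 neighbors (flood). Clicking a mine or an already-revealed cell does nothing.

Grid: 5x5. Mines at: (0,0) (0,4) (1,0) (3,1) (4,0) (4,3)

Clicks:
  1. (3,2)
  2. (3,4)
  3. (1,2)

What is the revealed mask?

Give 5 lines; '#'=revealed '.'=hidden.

Answer: .###.
.####
.####
..###
.....

Derivation:
Click 1 (3,2) count=2: revealed 1 new [(3,2)] -> total=1
Click 2 (3,4) count=1: revealed 1 new [(3,4)] -> total=2
Click 3 (1,2) count=0: revealed 12 new [(0,1) (0,2) (0,3) (1,1) (1,2) (1,3) (1,4) (2,1) (2,2) (2,3) (2,4) (3,3)] -> total=14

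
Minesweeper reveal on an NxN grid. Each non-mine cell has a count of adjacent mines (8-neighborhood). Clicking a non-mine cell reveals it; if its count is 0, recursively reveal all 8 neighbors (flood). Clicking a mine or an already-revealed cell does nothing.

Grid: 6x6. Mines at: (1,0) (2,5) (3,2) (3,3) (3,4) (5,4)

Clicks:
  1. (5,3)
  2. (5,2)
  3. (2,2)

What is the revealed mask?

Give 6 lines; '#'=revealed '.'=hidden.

Click 1 (5,3) count=1: revealed 1 new [(5,3)] -> total=1
Click 2 (5,2) count=0: revealed 11 new [(2,0) (2,1) (3,0) (3,1) (4,0) (4,1) (4,2) (4,3) (5,0) (5,1) (5,2)] -> total=12
Click 3 (2,2) count=2: revealed 1 new [(2,2)] -> total=13

Answer: ......
......
###...
##....
####..
####..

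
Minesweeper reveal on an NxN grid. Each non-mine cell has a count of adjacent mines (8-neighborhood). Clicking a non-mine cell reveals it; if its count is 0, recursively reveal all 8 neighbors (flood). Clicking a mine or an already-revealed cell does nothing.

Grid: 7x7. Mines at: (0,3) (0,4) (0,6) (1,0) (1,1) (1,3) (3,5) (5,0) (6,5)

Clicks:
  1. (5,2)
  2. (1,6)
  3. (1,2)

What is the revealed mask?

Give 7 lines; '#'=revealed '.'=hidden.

Click 1 (5,2) count=0: revealed 23 new [(2,0) (2,1) (2,2) (2,3) (2,4) (3,0) (3,1) (3,2) (3,3) (3,4) (4,0) (4,1) (4,2) (4,3) (4,4) (5,1) (5,2) (5,3) (5,4) (6,1) (6,2) (6,3) (6,4)] -> total=23
Click 2 (1,6) count=1: revealed 1 new [(1,6)] -> total=24
Click 3 (1,2) count=3: revealed 1 new [(1,2)] -> total=25

Answer: .......
..#...#
#####..
#####..
#####..
.####..
.####..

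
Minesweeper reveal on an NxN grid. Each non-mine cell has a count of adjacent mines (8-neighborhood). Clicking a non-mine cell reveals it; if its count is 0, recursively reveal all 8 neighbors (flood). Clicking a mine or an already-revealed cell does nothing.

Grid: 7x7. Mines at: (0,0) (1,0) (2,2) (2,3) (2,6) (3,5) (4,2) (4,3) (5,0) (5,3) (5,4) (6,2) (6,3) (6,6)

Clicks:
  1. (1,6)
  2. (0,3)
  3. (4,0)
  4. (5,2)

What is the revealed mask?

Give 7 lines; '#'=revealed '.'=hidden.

Click 1 (1,6) count=1: revealed 1 new [(1,6)] -> total=1
Click 2 (0,3) count=0: revealed 11 new [(0,1) (0,2) (0,3) (0,4) (0,5) (0,6) (1,1) (1,2) (1,3) (1,4) (1,5)] -> total=12
Click 3 (4,0) count=1: revealed 1 new [(4,0)] -> total=13
Click 4 (5,2) count=5: revealed 1 new [(5,2)] -> total=14

Answer: .######
.######
.......
.......
#......
..#....
.......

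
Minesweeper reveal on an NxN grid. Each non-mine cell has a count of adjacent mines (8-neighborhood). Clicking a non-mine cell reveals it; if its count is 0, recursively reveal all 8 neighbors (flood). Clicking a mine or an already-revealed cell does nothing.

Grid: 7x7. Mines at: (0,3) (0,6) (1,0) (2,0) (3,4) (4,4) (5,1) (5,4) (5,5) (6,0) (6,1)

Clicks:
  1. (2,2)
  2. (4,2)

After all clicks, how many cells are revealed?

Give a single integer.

Click 1 (2,2) count=0: revealed 12 new [(1,1) (1,2) (1,3) (2,1) (2,2) (2,3) (3,1) (3,2) (3,3) (4,1) (4,2) (4,3)] -> total=12
Click 2 (4,2) count=1: revealed 0 new [(none)] -> total=12

Answer: 12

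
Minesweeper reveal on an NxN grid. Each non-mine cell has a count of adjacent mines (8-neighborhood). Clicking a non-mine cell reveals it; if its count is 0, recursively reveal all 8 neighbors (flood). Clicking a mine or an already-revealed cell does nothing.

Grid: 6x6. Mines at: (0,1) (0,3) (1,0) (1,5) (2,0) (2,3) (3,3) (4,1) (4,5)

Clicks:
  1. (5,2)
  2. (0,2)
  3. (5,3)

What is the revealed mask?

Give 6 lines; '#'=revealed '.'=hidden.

Answer: ..#...
......
......
......
..###.
..###.

Derivation:
Click 1 (5,2) count=1: revealed 1 new [(5,2)] -> total=1
Click 2 (0,2) count=2: revealed 1 new [(0,2)] -> total=2
Click 3 (5,3) count=0: revealed 5 new [(4,2) (4,3) (4,4) (5,3) (5,4)] -> total=7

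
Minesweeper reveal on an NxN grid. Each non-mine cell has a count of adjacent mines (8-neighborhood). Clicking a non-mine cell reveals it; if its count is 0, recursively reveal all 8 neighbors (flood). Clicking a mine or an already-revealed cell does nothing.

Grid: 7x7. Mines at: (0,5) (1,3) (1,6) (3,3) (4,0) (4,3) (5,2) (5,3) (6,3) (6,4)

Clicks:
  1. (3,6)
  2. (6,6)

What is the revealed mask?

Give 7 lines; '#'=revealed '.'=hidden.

Click 1 (3,6) count=0: revealed 14 new [(2,4) (2,5) (2,6) (3,4) (3,5) (3,6) (4,4) (4,5) (4,6) (5,4) (5,5) (5,6) (6,5) (6,6)] -> total=14
Click 2 (6,6) count=0: revealed 0 new [(none)] -> total=14

Answer: .......
.......
....###
....###
....###
....###
.....##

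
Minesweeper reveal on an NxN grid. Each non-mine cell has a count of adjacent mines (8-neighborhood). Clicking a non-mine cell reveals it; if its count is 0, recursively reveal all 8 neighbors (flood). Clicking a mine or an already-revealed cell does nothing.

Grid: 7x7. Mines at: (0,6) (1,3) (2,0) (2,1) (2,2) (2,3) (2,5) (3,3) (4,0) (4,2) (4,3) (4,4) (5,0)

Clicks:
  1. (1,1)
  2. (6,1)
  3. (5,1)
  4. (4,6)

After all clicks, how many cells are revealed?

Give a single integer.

Answer: 17

Derivation:
Click 1 (1,1) count=3: revealed 1 new [(1,1)] -> total=1
Click 2 (6,1) count=1: revealed 1 new [(6,1)] -> total=2
Click 3 (5,1) count=3: revealed 1 new [(5,1)] -> total=3
Click 4 (4,6) count=0: revealed 14 new [(3,5) (3,6) (4,5) (4,6) (5,2) (5,3) (5,4) (5,5) (5,6) (6,2) (6,3) (6,4) (6,5) (6,6)] -> total=17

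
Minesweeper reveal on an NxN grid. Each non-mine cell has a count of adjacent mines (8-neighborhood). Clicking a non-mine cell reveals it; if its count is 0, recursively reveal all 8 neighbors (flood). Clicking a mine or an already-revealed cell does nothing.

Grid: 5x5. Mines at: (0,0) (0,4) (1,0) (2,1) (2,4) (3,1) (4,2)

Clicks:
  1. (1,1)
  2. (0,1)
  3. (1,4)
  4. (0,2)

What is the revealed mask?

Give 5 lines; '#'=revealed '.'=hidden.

Click 1 (1,1) count=3: revealed 1 new [(1,1)] -> total=1
Click 2 (0,1) count=2: revealed 1 new [(0,1)] -> total=2
Click 3 (1,4) count=2: revealed 1 new [(1,4)] -> total=3
Click 4 (0,2) count=0: revealed 4 new [(0,2) (0,3) (1,2) (1,3)] -> total=7

Answer: .###.
.####
.....
.....
.....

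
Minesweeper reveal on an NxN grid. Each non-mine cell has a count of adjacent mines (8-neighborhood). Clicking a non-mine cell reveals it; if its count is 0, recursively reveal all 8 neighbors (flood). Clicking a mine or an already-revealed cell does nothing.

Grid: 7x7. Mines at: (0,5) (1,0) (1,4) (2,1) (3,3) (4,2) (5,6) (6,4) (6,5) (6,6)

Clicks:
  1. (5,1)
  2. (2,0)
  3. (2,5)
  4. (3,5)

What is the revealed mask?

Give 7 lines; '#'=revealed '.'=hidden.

Click 1 (5,1) count=1: revealed 1 new [(5,1)] -> total=1
Click 2 (2,0) count=2: revealed 1 new [(2,0)] -> total=2
Click 3 (2,5) count=1: revealed 1 new [(2,5)] -> total=3
Click 4 (3,5) count=0: revealed 10 new [(1,5) (1,6) (2,4) (2,6) (3,4) (3,5) (3,6) (4,4) (4,5) (4,6)] -> total=13

Answer: .......
.....##
#...###
....###
....###
.#.....
.......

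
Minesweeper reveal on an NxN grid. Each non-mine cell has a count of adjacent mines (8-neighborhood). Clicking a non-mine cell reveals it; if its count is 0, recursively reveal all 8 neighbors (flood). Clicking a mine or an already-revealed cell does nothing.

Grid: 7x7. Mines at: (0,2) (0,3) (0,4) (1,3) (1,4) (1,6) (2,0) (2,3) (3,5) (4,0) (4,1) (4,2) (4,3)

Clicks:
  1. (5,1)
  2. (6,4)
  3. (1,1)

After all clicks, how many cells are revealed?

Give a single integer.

Answer: 18

Derivation:
Click 1 (5,1) count=3: revealed 1 new [(5,1)] -> total=1
Click 2 (6,4) count=0: revealed 16 new [(4,4) (4,5) (4,6) (5,0) (5,2) (5,3) (5,4) (5,5) (5,6) (6,0) (6,1) (6,2) (6,3) (6,4) (6,5) (6,6)] -> total=17
Click 3 (1,1) count=2: revealed 1 new [(1,1)] -> total=18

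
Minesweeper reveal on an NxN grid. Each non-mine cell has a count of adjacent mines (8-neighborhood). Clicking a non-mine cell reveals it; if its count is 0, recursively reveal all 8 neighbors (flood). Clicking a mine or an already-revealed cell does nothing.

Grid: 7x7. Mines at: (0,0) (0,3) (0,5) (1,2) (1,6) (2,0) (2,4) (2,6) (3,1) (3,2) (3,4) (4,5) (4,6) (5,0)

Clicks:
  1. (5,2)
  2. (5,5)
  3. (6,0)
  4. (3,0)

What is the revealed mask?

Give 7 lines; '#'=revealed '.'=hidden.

Answer: .......
.......
.......
#......
.####..
.######
#######

Derivation:
Click 1 (5,2) count=0: revealed 16 new [(4,1) (4,2) (4,3) (4,4) (5,1) (5,2) (5,3) (5,4) (5,5) (5,6) (6,1) (6,2) (6,3) (6,4) (6,5) (6,6)] -> total=16
Click 2 (5,5) count=2: revealed 0 new [(none)] -> total=16
Click 3 (6,0) count=1: revealed 1 new [(6,0)] -> total=17
Click 4 (3,0) count=2: revealed 1 new [(3,0)] -> total=18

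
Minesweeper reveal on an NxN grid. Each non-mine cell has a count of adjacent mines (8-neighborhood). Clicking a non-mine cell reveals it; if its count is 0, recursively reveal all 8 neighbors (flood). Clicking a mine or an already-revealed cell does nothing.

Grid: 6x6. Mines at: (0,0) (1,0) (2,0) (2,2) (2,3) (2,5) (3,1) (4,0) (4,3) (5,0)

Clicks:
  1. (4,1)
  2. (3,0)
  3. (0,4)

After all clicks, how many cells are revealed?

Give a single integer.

Answer: 12

Derivation:
Click 1 (4,1) count=3: revealed 1 new [(4,1)] -> total=1
Click 2 (3,0) count=3: revealed 1 new [(3,0)] -> total=2
Click 3 (0,4) count=0: revealed 10 new [(0,1) (0,2) (0,3) (0,4) (0,5) (1,1) (1,2) (1,3) (1,4) (1,5)] -> total=12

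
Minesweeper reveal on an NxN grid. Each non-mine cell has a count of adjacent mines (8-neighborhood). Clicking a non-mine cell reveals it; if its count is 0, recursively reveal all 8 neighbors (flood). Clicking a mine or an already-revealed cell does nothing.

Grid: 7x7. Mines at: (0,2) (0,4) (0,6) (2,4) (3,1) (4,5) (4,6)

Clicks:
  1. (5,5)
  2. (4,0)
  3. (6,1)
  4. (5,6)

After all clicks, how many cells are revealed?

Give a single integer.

Answer: 22

Derivation:
Click 1 (5,5) count=2: revealed 1 new [(5,5)] -> total=1
Click 2 (4,0) count=1: revealed 1 new [(4,0)] -> total=2
Click 3 (6,1) count=0: revealed 20 new [(3,2) (3,3) (3,4) (4,1) (4,2) (4,3) (4,4) (5,0) (5,1) (5,2) (5,3) (5,4) (5,6) (6,0) (6,1) (6,2) (6,3) (6,4) (6,5) (6,6)] -> total=22
Click 4 (5,6) count=2: revealed 0 new [(none)] -> total=22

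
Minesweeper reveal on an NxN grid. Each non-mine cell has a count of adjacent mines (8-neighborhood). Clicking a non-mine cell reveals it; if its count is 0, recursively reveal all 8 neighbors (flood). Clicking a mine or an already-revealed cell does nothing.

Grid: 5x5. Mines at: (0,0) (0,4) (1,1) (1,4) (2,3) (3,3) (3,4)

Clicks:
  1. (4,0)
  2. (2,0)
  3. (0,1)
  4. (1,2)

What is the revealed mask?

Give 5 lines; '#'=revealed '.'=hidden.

Answer: .#...
..#..
###..
###..
###..

Derivation:
Click 1 (4,0) count=0: revealed 9 new [(2,0) (2,1) (2,2) (3,0) (3,1) (3,2) (4,0) (4,1) (4,2)] -> total=9
Click 2 (2,0) count=1: revealed 0 new [(none)] -> total=9
Click 3 (0,1) count=2: revealed 1 new [(0,1)] -> total=10
Click 4 (1,2) count=2: revealed 1 new [(1,2)] -> total=11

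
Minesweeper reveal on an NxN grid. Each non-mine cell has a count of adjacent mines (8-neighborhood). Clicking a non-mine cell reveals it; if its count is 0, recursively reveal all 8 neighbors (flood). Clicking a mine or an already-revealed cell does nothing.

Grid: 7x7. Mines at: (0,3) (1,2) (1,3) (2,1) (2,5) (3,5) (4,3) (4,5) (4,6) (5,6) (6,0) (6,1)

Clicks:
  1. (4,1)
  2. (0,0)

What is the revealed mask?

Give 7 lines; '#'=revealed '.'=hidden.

Click 1 (4,1) count=0: revealed 9 new [(3,0) (3,1) (3,2) (4,0) (4,1) (4,2) (5,0) (5,1) (5,2)] -> total=9
Click 2 (0,0) count=0: revealed 4 new [(0,0) (0,1) (1,0) (1,1)] -> total=13

Answer: ##.....
##.....
.......
###....
###....
###....
.......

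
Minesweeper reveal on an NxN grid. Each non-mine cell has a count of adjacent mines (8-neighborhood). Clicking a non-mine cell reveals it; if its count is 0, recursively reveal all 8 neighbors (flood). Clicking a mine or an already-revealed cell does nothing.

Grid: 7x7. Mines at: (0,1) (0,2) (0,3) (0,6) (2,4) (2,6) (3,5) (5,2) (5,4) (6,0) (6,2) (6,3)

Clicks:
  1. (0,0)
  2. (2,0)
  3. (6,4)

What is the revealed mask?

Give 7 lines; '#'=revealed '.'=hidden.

Click 1 (0,0) count=1: revealed 1 new [(0,0)] -> total=1
Click 2 (2,0) count=0: revealed 18 new [(1,0) (1,1) (1,2) (1,3) (2,0) (2,1) (2,2) (2,3) (3,0) (3,1) (3,2) (3,3) (4,0) (4,1) (4,2) (4,3) (5,0) (5,1)] -> total=19
Click 3 (6,4) count=2: revealed 1 new [(6,4)] -> total=20

Answer: #......
####...
####...
####...
####...
##.....
....#..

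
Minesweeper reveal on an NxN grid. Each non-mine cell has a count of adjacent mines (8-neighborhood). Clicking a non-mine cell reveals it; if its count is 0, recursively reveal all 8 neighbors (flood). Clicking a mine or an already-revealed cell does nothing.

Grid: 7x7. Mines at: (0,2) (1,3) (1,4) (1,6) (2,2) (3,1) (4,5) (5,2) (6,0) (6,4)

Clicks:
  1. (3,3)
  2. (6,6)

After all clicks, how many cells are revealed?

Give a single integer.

Answer: 5

Derivation:
Click 1 (3,3) count=1: revealed 1 new [(3,3)] -> total=1
Click 2 (6,6) count=0: revealed 4 new [(5,5) (5,6) (6,5) (6,6)] -> total=5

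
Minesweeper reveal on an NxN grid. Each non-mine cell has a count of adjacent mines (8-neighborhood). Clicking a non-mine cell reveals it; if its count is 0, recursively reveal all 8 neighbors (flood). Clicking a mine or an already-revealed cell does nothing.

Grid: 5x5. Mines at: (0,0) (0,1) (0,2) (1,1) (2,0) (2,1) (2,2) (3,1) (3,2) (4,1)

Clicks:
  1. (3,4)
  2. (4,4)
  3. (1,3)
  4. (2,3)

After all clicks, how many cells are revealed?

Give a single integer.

Answer: 10

Derivation:
Click 1 (3,4) count=0: revealed 10 new [(0,3) (0,4) (1,3) (1,4) (2,3) (2,4) (3,3) (3,4) (4,3) (4,4)] -> total=10
Click 2 (4,4) count=0: revealed 0 new [(none)] -> total=10
Click 3 (1,3) count=2: revealed 0 new [(none)] -> total=10
Click 4 (2,3) count=2: revealed 0 new [(none)] -> total=10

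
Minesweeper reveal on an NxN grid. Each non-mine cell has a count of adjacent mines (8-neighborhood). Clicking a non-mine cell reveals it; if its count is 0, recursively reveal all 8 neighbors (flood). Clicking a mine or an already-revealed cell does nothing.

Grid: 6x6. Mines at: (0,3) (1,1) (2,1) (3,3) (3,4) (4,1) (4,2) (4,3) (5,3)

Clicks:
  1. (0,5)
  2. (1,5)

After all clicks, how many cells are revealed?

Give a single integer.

Answer: 6

Derivation:
Click 1 (0,5) count=0: revealed 6 new [(0,4) (0,5) (1,4) (1,5) (2,4) (2,5)] -> total=6
Click 2 (1,5) count=0: revealed 0 new [(none)] -> total=6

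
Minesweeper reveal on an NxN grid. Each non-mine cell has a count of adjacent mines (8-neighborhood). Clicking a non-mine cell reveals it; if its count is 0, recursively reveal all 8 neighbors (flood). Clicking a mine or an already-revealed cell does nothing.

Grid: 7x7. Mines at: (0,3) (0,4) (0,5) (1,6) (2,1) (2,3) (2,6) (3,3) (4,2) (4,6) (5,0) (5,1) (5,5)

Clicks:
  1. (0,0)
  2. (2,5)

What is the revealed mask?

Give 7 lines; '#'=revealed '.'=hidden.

Click 1 (0,0) count=0: revealed 6 new [(0,0) (0,1) (0,2) (1,0) (1,1) (1,2)] -> total=6
Click 2 (2,5) count=2: revealed 1 new [(2,5)] -> total=7

Answer: ###....
###....
.....#.
.......
.......
.......
.......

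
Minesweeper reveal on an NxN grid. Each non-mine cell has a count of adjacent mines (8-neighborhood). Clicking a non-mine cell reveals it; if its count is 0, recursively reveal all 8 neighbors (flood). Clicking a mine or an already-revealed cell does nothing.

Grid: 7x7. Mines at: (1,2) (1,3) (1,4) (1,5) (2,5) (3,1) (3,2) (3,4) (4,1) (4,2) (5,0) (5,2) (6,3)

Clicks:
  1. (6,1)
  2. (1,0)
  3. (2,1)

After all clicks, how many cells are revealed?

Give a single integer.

Click 1 (6,1) count=2: revealed 1 new [(6,1)] -> total=1
Click 2 (1,0) count=0: revealed 6 new [(0,0) (0,1) (1,0) (1,1) (2,0) (2,1)] -> total=7
Click 3 (2,1) count=3: revealed 0 new [(none)] -> total=7

Answer: 7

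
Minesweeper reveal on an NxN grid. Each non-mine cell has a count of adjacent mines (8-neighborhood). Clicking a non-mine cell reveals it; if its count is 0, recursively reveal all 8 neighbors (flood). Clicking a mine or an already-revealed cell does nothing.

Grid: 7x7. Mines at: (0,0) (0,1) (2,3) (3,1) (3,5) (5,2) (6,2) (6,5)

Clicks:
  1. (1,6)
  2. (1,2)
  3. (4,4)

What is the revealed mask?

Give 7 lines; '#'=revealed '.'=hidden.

Click 1 (1,6) count=0: revealed 13 new [(0,2) (0,3) (0,4) (0,5) (0,6) (1,2) (1,3) (1,4) (1,5) (1,6) (2,4) (2,5) (2,6)] -> total=13
Click 2 (1,2) count=2: revealed 0 new [(none)] -> total=13
Click 3 (4,4) count=1: revealed 1 new [(4,4)] -> total=14

Answer: ..#####
..#####
....###
.......
....#..
.......
.......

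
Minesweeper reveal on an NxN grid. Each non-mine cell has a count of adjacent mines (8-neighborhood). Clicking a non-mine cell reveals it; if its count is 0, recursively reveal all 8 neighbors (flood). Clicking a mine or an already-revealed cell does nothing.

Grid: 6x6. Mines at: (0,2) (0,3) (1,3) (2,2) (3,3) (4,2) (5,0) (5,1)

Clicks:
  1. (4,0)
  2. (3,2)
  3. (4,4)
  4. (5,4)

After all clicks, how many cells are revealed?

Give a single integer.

Click 1 (4,0) count=2: revealed 1 new [(4,0)] -> total=1
Click 2 (3,2) count=3: revealed 1 new [(3,2)] -> total=2
Click 3 (4,4) count=1: revealed 1 new [(4,4)] -> total=3
Click 4 (5,4) count=0: revealed 13 new [(0,4) (0,5) (1,4) (1,5) (2,4) (2,5) (3,4) (3,5) (4,3) (4,5) (5,3) (5,4) (5,5)] -> total=16

Answer: 16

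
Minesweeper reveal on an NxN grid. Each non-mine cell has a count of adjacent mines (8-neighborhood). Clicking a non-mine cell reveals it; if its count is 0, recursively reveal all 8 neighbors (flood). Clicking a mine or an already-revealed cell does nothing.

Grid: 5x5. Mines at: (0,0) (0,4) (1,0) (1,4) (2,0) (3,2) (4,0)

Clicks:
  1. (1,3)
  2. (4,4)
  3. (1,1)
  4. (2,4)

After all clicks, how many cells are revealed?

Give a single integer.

Click 1 (1,3) count=2: revealed 1 new [(1,3)] -> total=1
Click 2 (4,4) count=0: revealed 6 new [(2,3) (2,4) (3,3) (3,4) (4,3) (4,4)] -> total=7
Click 3 (1,1) count=3: revealed 1 new [(1,1)] -> total=8
Click 4 (2,4) count=1: revealed 0 new [(none)] -> total=8

Answer: 8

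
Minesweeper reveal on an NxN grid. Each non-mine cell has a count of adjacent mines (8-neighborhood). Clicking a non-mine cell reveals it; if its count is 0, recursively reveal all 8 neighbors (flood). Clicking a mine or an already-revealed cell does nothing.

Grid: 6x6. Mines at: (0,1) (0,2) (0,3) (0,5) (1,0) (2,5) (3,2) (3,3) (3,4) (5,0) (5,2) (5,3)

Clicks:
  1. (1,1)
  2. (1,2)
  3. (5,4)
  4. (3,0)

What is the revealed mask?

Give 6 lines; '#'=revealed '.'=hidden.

Click 1 (1,1) count=3: revealed 1 new [(1,1)] -> total=1
Click 2 (1,2) count=3: revealed 1 new [(1,2)] -> total=2
Click 3 (5,4) count=1: revealed 1 new [(5,4)] -> total=3
Click 4 (3,0) count=0: revealed 6 new [(2,0) (2,1) (3,0) (3,1) (4,0) (4,1)] -> total=9

Answer: ......
.##...
##....
##....
##....
....#.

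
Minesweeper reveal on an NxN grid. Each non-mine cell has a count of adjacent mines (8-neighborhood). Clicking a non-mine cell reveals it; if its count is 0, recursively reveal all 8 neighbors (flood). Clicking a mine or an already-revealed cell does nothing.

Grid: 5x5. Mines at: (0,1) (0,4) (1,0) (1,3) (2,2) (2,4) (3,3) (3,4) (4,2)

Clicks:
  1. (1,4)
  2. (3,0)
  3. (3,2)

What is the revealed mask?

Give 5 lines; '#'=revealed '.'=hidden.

Answer: .....
....#
##...
###..
##...

Derivation:
Click 1 (1,4) count=3: revealed 1 new [(1,4)] -> total=1
Click 2 (3,0) count=0: revealed 6 new [(2,0) (2,1) (3,0) (3,1) (4,0) (4,1)] -> total=7
Click 3 (3,2) count=3: revealed 1 new [(3,2)] -> total=8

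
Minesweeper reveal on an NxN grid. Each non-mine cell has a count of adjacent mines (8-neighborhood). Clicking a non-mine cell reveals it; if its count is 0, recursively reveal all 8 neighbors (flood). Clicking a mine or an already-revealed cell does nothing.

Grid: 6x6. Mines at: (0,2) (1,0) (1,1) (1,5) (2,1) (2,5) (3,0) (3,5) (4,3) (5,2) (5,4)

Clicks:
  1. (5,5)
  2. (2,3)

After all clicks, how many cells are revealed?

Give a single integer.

Answer: 10

Derivation:
Click 1 (5,5) count=1: revealed 1 new [(5,5)] -> total=1
Click 2 (2,3) count=0: revealed 9 new [(1,2) (1,3) (1,4) (2,2) (2,3) (2,4) (3,2) (3,3) (3,4)] -> total=10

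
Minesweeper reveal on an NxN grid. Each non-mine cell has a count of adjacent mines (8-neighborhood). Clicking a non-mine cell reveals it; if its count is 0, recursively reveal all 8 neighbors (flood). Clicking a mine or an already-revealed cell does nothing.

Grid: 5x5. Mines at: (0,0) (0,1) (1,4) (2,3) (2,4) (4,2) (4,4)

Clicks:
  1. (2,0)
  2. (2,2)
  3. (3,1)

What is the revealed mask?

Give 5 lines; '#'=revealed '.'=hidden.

Answer: .....
###..
###..
###..
##...

Derivation:
Click 1 (2,0) count=0: revealed 11 new [(1,0) (1,1) (1,2) (2,0) (2,1) (2,2) (3,0) (3,1) (3,2) (4,0) (4,1)] -> total=11
Click 2 (2,2) count=1: revealed 0 new [(none)] -> total=11
Click 3 (3,1) count=1: revealed 0 new [(none)] -> total=11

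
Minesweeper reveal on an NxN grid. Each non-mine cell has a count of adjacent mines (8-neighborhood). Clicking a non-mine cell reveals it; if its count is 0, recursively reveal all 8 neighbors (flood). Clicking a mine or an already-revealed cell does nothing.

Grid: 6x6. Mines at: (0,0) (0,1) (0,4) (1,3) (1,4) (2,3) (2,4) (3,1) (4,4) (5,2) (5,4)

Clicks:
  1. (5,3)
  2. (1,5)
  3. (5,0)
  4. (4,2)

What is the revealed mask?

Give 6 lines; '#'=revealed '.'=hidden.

Click 1 (5,3) count=3: revealed 1 new [(5,3)] -> total=1
Click 2 (1,5) count=3: revealed 1 new [(1,5)] -> total=2
Click 3 (5,0) count=0: revealed 4 new [(4,0) (4,1) (5,0) (5,1)] -> total=6
Click 4 (4,2) count=2: revealed 1 new [(4,2)] -> total=7

Answer: ......
.....#
......
......
###...
##.#..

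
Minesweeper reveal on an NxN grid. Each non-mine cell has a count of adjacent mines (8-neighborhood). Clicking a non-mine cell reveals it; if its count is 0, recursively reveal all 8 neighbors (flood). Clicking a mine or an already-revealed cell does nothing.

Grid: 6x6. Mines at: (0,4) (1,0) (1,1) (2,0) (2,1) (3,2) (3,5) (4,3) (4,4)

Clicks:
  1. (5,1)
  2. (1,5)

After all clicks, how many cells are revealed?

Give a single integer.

Answer: 9

Derivation:
Click 1 (5,1) count=0: revealed 8 new [(3,0) (3,1) (4,0) (4,1) (4,2) (5,0) (5,1) (5,2)] -> total=8
Click 2 (1,5) count=1: revealed 1 new [(1,5)] -> total=9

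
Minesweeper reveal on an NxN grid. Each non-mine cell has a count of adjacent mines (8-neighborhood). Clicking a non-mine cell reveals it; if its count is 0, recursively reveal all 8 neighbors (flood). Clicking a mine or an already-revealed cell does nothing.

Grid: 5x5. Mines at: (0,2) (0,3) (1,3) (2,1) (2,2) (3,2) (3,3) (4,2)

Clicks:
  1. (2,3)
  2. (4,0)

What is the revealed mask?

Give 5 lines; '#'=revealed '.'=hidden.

Answer: .....
.....
...#.
##...
##...

Derivation:
Click 1 (2,3) count=4: revealed 1 new [(2,3)] -> total=1
Click 2 (4,0) count=0: revealed 4 new [(3,0) (3,1) (4,0) (4,1)] -> total=5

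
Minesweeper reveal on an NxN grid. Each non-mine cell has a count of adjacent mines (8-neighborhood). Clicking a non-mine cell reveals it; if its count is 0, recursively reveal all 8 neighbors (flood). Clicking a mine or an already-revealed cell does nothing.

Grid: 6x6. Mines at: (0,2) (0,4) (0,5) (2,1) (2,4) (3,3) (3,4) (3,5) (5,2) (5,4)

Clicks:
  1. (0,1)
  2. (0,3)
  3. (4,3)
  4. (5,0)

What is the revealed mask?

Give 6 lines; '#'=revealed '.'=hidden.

Answer: .#.#..
......
......
##....
##.#..
##....

Derivation:
Click 1 (0,1) count=1: revealed 1 new [(0,1)] -> total=1
Click 2 (0,3) count=2: revealed 1 new [(0,3)] -> total=2
Click 3 (4,3) count=4: revealed 1 new [(4,3)] -> total=3
Click 4 (5,0) count=0: revealed 6 new [(3,0) (3,1) (4,0) (4,1) (5,0) (5,1)] -> total=9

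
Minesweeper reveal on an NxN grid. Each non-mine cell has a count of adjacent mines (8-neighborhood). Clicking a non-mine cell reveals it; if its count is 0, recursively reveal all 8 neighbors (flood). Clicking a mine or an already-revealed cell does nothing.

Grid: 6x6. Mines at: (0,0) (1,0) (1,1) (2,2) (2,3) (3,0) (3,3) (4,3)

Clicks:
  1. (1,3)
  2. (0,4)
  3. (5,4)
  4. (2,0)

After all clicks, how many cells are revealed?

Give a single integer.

Click 1 (1,3) count=2: revealed 1 new [(1,3)] -> total=1
Click 2 (0,4) count=0: revealed 15 new [(0,2) (0,3) (0,4) (0,5) (1,2) (1,4) (1,5) (2,4) (2,5) (3,4) (3,5) (4,4) (4,5) (5,4) (5,5)] -> total=16
Click 3 (5,4) count=1: revealed 0 new [(none)] -> total=16
Click 4 (2,0) count=3: revealed 1 new [(2,0)] -> total=17

Answer: 17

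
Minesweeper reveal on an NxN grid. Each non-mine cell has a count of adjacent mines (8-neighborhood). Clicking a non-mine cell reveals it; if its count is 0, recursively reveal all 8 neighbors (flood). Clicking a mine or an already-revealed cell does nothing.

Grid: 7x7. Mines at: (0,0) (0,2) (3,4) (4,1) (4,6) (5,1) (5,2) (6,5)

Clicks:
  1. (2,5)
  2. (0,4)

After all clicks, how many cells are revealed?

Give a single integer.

Answer: 14

Derivation:
Click 1 (2,5) count=1: revealed 1 new [(2,5)] -> total=1
Click 2 (0,4) count=0: revealed 13 new [(0,3) (0,4) (0,5) (0,6) (1,3) (1,4) (1,5) (1,6) (2,3) (2,4) (2,6) (3,5) (3,6)] -> total=14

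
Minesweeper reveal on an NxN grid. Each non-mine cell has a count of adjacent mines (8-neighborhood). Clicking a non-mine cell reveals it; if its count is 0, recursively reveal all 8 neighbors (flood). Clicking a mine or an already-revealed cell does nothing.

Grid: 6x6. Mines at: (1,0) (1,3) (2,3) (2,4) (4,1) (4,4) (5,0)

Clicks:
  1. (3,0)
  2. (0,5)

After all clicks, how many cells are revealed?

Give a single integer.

Answer: 5

Derivation:
Click 1 (3,0) count=1: revealed 1 new [(3,0)] -> total=1
Click 2 (0,5) count=0: revealed 4 new [(0,4) (0,5) (1,4) (1,5)] -> total=5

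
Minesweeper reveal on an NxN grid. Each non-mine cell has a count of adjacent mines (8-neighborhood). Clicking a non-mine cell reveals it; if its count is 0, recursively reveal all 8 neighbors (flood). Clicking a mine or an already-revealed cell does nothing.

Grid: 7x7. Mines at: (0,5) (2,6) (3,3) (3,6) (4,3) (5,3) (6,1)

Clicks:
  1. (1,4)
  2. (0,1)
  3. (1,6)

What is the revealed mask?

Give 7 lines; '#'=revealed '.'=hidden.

Click 1 (1,4) count=1: revealed 1 new [(1,4)] -> total=1
Click 2 (0,1) count=0: revealed 23 new [(0,0) (0,1) (0,2) (0,3) (0,4) (1,0) (1,1) (1,2) (1,3) (2,0) (2,1) (2,2) (2,3) (2,4) (3,0) (3,1) (3,2) (4,0) (4,1) (4,2) (5,0) (5,1) (5,2)] -> total=24
Click 3 (1,6) count=2: revealed 1 new [(1,6)] -> total=25

Answer: #####..
#####.#
#####..
###....
###....
###....
.......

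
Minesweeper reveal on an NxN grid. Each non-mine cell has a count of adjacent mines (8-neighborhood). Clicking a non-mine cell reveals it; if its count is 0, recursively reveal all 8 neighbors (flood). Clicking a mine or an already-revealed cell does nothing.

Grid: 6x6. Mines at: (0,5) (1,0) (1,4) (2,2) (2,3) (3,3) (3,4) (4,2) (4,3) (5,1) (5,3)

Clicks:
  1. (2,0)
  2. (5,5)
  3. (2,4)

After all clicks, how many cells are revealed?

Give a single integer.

Answer: 6

Derivation:
Click 1 (2,0) count=1: revealed 1 new [(2,0)] -> total=1
Click 2 (5,5) count=0: revealed 4 new [(4,4) (4,5) (5,4) (5,5)] -> total=5
Click 3 (2,4) count=4: revealed 1 new [(2,4)] -> total=6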